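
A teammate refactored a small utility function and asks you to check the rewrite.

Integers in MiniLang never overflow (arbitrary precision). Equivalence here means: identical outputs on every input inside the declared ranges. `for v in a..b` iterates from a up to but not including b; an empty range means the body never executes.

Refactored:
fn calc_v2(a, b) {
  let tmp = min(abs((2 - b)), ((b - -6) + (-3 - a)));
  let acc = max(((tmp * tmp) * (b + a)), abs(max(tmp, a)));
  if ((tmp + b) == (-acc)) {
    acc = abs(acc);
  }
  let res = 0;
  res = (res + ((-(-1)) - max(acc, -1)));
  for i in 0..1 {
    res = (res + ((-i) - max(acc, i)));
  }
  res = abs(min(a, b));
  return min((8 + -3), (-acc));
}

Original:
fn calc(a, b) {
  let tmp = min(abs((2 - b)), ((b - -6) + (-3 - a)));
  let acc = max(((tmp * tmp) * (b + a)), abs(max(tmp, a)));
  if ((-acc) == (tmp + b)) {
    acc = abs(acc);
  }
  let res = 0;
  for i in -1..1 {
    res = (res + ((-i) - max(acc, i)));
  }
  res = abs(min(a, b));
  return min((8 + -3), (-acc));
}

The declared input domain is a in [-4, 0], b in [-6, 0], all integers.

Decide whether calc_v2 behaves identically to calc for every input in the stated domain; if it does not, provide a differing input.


This is a faithful refactor — arithmetic usage differs; and constant usage differs; and loop structure differs; and statement counts differ; and min/max/abs usage differs, but the computed results match everywhere.
Spot check at a=0, b=-5 — calc: tmp := -2 | acc := 0 | ((-acc) == (tmp + b)): false | res := 0 | iter i=-1: | res := 1 | iter i=0: | res := 1 | res := 5 | result 0. calc_v2: tmp := -2 | acc := 0 | ((tmp + b) == (-acc)): false | res := 0 | res := 1 | iter i=0: | res := 1 | res := 5 | result 0. Both give 0.
Sweeping the whole domain (35 inputs) finds no disagreement.
verdict: equivalent


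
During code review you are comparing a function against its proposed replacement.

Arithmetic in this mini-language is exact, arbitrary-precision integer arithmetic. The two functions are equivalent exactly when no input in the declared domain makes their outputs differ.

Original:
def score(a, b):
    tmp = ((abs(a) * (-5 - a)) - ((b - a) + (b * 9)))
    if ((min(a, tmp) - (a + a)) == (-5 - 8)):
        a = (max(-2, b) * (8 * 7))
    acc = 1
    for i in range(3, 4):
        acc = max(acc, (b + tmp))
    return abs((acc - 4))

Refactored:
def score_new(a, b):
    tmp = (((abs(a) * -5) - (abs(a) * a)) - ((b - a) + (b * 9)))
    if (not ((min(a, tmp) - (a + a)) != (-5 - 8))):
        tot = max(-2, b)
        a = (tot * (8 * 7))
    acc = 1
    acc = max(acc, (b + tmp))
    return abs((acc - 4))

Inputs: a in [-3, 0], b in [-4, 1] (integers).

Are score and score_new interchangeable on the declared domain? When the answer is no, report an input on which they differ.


Side by side, the visible changes include: arithmetic usage differs, and min/max/abs usage differs, and local variable names differ, and boolean connective usage differs, and loop structure differs, and comparison usage differs.
As a probe, take a=-3, b=-1: score runs tmp := 1 | ((min(a, tmp) - (a + a)) == (-5 - 8)): false | acc := 1 | iter i=3: | acc := 1 | result 3; score_new runs tmp := 1 | (not ((min(a, tmp) - (a + a)) != (-5 - 8))): false | acc := 1 | acc := 1 | result 3; both end at 3.
Checked all 24 inputs in the declared domain: the outputs agree on every one.
verdict: equivalent


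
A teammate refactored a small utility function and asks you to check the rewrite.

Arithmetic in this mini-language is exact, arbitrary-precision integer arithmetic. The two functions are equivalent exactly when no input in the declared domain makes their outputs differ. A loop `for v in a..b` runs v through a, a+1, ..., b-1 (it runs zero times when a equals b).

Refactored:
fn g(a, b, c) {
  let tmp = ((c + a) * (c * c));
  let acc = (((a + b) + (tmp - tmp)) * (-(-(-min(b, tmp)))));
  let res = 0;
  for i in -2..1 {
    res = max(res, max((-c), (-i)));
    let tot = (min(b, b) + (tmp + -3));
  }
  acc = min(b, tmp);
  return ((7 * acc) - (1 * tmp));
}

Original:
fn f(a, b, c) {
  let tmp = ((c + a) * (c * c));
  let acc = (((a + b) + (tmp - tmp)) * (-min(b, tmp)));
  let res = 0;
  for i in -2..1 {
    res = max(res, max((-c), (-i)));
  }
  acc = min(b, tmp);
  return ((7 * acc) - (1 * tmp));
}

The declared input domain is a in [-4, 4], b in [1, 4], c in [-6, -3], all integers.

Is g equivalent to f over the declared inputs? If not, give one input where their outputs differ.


Equivalent — the differences include arithmetic usage differs; local variable names differ; min/max/abs usage differs; constant usage differs; statement counts differ, yet no declared input distinguishes the two.
One worked example (a=-2, b=3, c=-4) — f: tmp = -96; acc = 96; res = 0; [i=-2]; res = 4; [i=-1]; res = 4; [i=0]; res = 4; acc = -96; return -576; g: tmp = -96; acc = 96; res = 0; [i=-2]; res = 4; tot = -96; [i=-1]; res = 4; tot = -96; [i=0]; res = 4; tot = -96; acc = -96; return -576; agreement on -576.
Sweeping the whole domain (144 inputs) finds no disagreement.
verdict: equivalent


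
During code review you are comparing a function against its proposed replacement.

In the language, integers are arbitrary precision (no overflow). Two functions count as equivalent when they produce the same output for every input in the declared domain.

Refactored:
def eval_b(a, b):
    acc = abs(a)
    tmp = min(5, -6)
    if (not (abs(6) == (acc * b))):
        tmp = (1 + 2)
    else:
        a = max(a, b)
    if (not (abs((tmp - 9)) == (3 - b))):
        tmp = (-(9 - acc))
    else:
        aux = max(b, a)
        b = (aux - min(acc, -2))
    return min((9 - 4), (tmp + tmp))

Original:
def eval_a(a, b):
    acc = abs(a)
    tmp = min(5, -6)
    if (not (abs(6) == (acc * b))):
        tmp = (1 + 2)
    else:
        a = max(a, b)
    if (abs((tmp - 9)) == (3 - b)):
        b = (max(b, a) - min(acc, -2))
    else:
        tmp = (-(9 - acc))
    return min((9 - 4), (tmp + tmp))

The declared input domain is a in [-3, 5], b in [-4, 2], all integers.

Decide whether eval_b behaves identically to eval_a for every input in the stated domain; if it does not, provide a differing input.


Reading the diff, among the changes: statement counts differ, and boolean connective usage differs, and local variable names differ.
One worked example (a=3, b=-1) — eval_a: acc = 3; tmp = -6; (not (abs(6) == (acc * b))) -> true; tmp = 3; (abs((tmp - 9)) == (3 - b)) -> false; tmp = -6; return -12; eval_b: acc = 3; tmp = -6; (not (abs(6) == (acc * b))) -> true; tmp = 3; (not (abs((tmp - 9)) == (3 - b))) -> true; tmp = -6; return -12; agreement on -12.
Every one of the 63 inputs gives matching results.
verdict: equivalent


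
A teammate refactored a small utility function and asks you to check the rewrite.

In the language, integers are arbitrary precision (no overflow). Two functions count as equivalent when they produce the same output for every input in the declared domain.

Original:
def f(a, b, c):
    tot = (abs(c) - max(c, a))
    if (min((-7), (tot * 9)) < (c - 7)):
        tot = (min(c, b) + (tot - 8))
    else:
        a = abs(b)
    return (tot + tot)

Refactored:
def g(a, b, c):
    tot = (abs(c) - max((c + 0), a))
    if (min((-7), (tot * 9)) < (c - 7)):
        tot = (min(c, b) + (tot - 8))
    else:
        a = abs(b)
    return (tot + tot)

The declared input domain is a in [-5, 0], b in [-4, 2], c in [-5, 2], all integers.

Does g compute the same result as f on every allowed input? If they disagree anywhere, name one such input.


Although constant usage differs; also arithmetic usage differs, 336/336 inputs agree.
verdict: equivalent


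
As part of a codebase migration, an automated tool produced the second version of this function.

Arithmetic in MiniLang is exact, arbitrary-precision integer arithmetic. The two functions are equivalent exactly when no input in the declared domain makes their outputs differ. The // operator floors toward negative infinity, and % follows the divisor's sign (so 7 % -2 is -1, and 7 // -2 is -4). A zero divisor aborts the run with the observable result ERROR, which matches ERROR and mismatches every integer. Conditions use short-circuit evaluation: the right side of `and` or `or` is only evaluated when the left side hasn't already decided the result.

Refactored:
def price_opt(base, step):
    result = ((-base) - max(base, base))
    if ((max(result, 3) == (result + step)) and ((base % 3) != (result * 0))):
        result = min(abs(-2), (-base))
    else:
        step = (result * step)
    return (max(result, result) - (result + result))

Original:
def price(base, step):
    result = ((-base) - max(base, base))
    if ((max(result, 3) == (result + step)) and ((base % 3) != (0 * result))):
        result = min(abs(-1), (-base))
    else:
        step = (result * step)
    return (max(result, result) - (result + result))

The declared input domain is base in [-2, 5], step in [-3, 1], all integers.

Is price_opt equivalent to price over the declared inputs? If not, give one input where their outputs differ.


Input base=-2, step=0: -1 from price versus -2 from price_opt.
verdict: not equivalent; witness: base=-2, step=0


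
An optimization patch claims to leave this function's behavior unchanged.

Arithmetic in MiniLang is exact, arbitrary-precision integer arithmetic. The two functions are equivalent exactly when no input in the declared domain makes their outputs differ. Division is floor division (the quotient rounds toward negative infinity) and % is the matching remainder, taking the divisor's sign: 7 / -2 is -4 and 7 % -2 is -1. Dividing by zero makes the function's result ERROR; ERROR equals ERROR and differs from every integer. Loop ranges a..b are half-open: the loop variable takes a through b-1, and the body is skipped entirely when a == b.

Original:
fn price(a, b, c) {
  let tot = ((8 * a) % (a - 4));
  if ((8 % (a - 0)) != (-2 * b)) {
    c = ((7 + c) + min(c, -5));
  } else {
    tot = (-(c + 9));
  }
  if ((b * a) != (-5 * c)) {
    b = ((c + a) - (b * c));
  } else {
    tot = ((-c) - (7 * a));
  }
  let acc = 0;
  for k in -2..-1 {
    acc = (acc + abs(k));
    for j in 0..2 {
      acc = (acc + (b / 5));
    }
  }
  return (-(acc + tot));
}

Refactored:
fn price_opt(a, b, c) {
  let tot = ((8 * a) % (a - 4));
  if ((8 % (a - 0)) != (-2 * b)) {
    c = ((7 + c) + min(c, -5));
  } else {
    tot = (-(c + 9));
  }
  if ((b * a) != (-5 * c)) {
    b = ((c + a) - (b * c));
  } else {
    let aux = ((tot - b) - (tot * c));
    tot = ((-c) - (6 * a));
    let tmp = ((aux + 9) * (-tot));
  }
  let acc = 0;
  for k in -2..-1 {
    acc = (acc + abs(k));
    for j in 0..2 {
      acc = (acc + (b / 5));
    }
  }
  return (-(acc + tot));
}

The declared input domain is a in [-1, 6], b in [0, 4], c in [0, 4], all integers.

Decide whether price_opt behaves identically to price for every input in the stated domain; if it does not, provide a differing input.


Consider the input a=-1, b=0, c=0.
price: tot becomes -3; next ((8 % (a - 0)) != (-2 * b)) evaluates to false; next tot becomes -9; next ((b * a) != (-5 * c)) evaluates to false; next tot becomes 7; next acc becomes 0; next at k=-2:; next acc becomes 2; next at j=0:; next acc becomes 2; next at j=1:; next acc becomes 2; next final value -9
price_opt: tot becomes -3; next ((8 % (a - 0)) != (-2 * b)) evaluates to false; next tot becomes -9; next ((b * a) != (-5 * c)) evaluates to false; next aux becomes -9; next tot becomes 6; next tmp becomes 0; next acc becomes 0; next at k=-2:; next acc becomes 2; next at j=0:; next acc becomes 2; next at j=1:; next acc becomes 2; next final value -8
-9 against -8: the behavior changed.
verdict: not equivalent; witness: a=-1, b=0, c=0


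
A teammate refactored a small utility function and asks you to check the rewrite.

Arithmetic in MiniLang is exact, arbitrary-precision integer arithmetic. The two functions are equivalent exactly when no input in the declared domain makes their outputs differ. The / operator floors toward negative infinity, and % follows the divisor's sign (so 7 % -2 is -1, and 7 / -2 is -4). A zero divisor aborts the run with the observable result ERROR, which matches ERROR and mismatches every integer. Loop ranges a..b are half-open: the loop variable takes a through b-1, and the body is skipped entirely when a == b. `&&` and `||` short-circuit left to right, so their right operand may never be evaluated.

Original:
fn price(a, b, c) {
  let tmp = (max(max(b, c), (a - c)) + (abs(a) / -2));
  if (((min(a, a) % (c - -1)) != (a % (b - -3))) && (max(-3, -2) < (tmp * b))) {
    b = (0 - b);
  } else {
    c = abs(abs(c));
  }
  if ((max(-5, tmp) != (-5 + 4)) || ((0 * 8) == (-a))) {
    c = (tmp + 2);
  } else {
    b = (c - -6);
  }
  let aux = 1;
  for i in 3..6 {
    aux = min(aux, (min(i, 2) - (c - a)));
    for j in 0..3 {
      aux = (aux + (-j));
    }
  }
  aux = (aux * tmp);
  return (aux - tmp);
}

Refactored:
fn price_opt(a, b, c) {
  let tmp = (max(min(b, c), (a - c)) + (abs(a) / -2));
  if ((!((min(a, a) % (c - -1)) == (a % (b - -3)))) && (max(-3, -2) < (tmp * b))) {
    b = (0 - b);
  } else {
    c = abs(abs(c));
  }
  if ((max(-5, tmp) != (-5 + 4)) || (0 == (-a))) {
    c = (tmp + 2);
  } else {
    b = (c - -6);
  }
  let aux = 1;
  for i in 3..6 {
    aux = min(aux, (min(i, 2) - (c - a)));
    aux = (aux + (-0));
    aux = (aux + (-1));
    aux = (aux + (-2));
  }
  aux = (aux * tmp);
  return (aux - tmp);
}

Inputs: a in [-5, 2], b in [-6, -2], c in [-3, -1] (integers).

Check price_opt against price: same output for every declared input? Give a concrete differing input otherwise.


Not equivalent: a=-5, b=-6, c=-2 separates them (50 vs 54).
price: tmp=-5, then (((min(a, a) % (c - -1)) != (a % (b - -3))) && (max(-3, -2) < (tmp * b))) is true, then b=6, then ((max(-5, tmp) != (-5 + 4)) || ((0 * 8) == (-a))) is true, then c=-3, then aux=1, then (i=3), then aux=0, then (j=0), then aux=0, then (j=1), then aux=-1, then (j=2), then aux=-3, then (i=4), then aux=-3, then (j=0), then aux=-3, then (j=1), then aux=-4, then (j=2), then aux=-6, then (i=5), then aux=-6, then (j=0), then aux=-6, then (j=1), then aux=-7, then (j=2), then aux=-9, then aux=45, then returns 50
price_opt: tmp=-6, then ((!((min(a, a) % (c - -1)) == (a % (b - -3)))) && (max(-3, -2) < (tmp * b))) is true, then b=6, then ((max(-5, tmp) != (-5 + 4)) || (0 == (-a))) is true, then c=-4, then aux=1, then (i=3), then aux=1, then aux=1, then aux=0, then aux=-2, then (i=4), then aux=-2, then aux=-2, then aux=-3, then aux=-5, then (i=5), then aux=-5, then aux=-5, then aux=-6, then aux=-8, then aux=48, then returns 54
verdict: not equivalent; witness: a=-5, b=-6, c=-2


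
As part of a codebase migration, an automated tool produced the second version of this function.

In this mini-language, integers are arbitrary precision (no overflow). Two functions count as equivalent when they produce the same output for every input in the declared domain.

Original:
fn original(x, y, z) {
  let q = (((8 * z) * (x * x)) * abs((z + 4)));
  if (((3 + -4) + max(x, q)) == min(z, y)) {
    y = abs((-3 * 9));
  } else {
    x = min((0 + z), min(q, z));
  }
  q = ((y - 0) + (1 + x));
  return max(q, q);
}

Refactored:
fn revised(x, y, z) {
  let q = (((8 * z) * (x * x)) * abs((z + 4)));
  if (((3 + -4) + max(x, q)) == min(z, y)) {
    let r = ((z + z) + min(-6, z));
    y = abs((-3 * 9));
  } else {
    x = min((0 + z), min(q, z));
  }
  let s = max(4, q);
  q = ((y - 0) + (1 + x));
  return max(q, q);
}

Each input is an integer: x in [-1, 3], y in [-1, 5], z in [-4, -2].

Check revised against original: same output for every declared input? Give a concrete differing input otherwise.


Comparing the listings, the differences include: constant usage differs, and arithmetic usage differs, and statement counts differ, and min/max/abs usage differs, and local variable names differ.
As a probe, take x=2, y=-1, z=-4: original runs q becomes 0; next (((3 + -4) + max(x, q)) == min(z, y)) evaluates to false; next x becomes -4; next q becomes -4; next final value -4; revised runs q becomes 0; next (((3 + -4) + max(x, q)) == min(z, y)) evaluates to false; next x becomes -4; next s becomes 4; next q becomes -4; next final value -4; both end at -4.
An exhaustive pass over the 105 declared inputs shows identical outputs.
verdict: equivalent


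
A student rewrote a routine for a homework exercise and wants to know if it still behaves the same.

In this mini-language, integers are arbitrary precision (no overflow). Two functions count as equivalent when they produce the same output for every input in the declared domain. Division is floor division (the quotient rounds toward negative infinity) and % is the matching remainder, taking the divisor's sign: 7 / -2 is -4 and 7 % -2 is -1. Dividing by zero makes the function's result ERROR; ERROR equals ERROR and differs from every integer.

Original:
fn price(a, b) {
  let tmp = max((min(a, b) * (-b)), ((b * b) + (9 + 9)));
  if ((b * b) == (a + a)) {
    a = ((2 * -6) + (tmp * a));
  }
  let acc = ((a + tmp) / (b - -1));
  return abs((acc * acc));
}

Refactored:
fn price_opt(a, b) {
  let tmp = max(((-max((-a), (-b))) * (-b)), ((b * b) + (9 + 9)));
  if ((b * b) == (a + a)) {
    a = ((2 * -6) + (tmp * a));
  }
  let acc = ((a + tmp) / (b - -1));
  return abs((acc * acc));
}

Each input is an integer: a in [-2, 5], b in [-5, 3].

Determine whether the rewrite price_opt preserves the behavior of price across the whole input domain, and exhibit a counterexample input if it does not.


The two versions differ — the changes include min/max/abs usage differs.
Tracing a=2, b=0: price: tmp = 18; ((b * b) == (a + a)) -> false; acc = 20; return 400 | price_opt: tmp = 18; ((b * b) == (a + a)) -> false; acc = 20; return 400 — matching result 400.
Across all 72 domain points the two functions coincide.
verdict: equivalent


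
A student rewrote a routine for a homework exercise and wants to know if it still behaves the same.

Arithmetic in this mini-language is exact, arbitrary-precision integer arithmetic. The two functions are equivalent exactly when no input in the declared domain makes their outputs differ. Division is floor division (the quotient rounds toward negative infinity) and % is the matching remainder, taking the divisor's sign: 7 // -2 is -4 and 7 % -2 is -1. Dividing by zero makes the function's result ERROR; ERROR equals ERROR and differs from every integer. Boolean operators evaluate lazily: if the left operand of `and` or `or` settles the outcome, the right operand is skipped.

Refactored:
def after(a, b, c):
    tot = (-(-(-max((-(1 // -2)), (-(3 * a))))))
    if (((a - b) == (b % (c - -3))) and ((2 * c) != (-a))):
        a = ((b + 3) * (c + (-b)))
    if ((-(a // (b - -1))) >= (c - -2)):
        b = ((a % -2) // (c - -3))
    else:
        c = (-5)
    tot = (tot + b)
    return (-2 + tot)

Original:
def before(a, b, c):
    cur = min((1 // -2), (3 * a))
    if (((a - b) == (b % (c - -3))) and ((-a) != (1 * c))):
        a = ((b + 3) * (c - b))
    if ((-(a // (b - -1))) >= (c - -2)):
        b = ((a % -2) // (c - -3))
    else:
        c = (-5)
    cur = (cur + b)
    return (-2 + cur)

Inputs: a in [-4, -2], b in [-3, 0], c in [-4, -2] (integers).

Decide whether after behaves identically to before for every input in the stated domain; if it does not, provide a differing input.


Equivalent. The one real change (`1` became `2`) has no effect anywhere in the declared ranges.
Every one of the 36 inputs gives matching results.
One worked example (a=-2, b=-2, c=-2) — before: cur = -6; (((a - b) == (b % (c - -3))) and ((-a) != (1 * c))) -> true; a = 0; ((-(a // (b - -1))) >= (c - -2)) -> true; b = 0; cur = -6; return -8; after: tot = -6; (((a - b) == (b % (c - -3))) and ((2 * c) != (-a))) -> true; a = 0; ((-(a // (b - -1))) >= (c - -2)) -> true; b = 0; tot = -6; return -8; agreement on -8.
verdict: equivalent


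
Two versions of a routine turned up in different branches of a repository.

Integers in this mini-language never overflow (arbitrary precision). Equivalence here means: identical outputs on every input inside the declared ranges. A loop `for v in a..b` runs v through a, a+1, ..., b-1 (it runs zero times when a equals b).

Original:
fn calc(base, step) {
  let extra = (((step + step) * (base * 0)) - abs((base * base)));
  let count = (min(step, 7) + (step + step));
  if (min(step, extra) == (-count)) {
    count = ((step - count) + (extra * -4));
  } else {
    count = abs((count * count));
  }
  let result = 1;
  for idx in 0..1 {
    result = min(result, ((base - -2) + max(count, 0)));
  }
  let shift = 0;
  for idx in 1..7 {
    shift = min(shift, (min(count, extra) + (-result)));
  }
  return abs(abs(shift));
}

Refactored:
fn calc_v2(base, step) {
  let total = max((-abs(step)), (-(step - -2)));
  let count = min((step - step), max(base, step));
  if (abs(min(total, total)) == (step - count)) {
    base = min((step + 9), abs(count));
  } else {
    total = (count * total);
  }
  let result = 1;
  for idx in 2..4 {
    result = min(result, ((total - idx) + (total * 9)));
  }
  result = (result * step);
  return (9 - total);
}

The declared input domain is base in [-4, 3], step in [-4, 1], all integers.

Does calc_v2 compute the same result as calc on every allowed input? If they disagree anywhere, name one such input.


These are not equivalent — on base=-4, step=-3 the outputs split (17 vs 12).
calc: extra=-16, then count=-9, then (min(step, extra) == (-count)) is false, then count=81, then result=1, then (idx=0), then result=1, then shift=0, then (idx=1), then shift=-17, then (idx=2), then shift=-17, then (idx=3), then shift=-17, then (idx=4), then shift=-17, then (idx=5), then shift=-17, then (idx=6), then shift=-17, then returns 17
calc_v2: total=1, then count=-3, then (abs(min(total, total)) == (step - count)) is false, then total=-3, then result=1, then (idx=2), then result=-32, then (idx=3), then result=-33, then result=99, then returns 12
verdict: not equivalent; witness: base=-4, step=-3


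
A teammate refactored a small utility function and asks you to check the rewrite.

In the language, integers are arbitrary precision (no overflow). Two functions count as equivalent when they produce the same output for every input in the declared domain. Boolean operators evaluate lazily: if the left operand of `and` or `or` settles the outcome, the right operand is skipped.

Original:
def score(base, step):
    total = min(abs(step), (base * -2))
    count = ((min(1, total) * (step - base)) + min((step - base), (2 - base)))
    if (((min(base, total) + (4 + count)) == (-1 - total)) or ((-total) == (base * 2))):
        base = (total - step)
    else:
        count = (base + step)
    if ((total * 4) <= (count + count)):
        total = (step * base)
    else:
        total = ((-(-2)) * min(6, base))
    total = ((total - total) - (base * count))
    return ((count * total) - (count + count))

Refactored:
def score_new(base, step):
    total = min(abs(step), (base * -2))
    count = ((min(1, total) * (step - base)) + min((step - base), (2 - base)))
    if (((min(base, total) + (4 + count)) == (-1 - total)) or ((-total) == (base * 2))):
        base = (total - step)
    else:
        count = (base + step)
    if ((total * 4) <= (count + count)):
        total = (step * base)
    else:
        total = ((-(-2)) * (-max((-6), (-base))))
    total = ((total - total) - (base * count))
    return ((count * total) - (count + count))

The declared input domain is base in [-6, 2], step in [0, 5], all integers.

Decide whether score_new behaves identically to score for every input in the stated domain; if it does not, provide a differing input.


Behavior is preserved: although min/max/abs usage differs, the outputs never diverge.
As a probe, take base=-5, step=2: score runs total := 2 | count := 14 | (((min(base, total) + (4 + count)) == (-1 - total)) or ((-total) == (base * 2))): false | count := -3 | ((total * 4) <= (count + count)): false | total := -10 | total := -15 | result 51; score_new runs total := 2 | count := 14 | (((min(base, total) + (4 + count)) == (-1 - total)) or ((-total) == (base * 2))): false | count := -3 | ((total * 4) <= (count + count)): false | total := -10 | total := -15 | result 51; both end at 51.
Sweeping the whole domain (54 inputs) finds no disagreement.
verdict: equivalent


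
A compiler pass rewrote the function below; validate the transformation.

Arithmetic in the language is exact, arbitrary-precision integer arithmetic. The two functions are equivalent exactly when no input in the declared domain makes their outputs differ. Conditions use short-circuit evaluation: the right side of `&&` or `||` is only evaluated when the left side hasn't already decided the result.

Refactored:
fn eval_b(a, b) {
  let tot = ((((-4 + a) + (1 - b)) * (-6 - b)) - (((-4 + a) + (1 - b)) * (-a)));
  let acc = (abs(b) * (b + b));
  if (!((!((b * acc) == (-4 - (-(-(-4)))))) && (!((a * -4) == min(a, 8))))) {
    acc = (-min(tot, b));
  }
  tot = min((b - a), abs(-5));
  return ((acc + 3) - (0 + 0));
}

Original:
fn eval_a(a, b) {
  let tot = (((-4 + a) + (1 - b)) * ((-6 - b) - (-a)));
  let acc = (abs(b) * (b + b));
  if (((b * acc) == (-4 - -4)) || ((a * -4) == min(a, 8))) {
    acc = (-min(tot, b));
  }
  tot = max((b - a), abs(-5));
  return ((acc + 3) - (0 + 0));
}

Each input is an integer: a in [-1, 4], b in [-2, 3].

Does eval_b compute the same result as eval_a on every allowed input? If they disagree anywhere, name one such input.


The edit looks behavioral (`max((b - a), abs(-5))` became `min((b - a), abs(-5))`), but over these ranges it never changes the outcome.
Tracing a=2, b=-1: eval_a: tot := 0 | acc := -2 | (((b * acc) == (-4 - -4)) || ((a * -4) == min(a, 8))): false | tot := 5 | result 1 | eval_b: tot := 0 | acc := -2 | (!((!((b * acc) == (-4 - (-(-(-4)))))) && (!((a * -4) == min(a, 8))))): false | tot := -3 | result 1 — matching result 1.
Every one of the 36 inputs gives matching results.
verdict: equivalent


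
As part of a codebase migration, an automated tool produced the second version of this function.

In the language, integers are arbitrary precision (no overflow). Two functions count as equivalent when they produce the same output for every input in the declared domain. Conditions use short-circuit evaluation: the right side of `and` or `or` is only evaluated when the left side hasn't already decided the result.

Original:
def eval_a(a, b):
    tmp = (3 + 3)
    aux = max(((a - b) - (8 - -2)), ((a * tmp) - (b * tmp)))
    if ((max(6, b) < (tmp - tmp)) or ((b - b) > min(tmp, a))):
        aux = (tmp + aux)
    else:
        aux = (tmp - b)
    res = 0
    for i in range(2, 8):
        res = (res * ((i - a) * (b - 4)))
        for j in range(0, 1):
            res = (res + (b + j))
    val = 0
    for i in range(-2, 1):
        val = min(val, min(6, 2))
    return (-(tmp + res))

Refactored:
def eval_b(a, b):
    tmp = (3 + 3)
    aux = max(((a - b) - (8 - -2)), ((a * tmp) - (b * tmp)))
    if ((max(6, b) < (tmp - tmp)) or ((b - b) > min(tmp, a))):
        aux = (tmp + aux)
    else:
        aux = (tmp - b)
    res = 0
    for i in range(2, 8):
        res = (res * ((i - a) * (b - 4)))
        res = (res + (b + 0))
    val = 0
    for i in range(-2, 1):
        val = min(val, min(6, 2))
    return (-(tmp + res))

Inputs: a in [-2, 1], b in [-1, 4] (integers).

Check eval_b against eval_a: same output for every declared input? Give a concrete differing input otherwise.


Behavior is preserved: although local variable names differ, and statement counts differ, and loop structure differs, and constant usage differs, the outputs never diverge.
Spot check at a=0, b=1 — eval_a: tmp = 6; aux = -6; ((max(6, b) < (tmp - tmp)) or ((b - b) > min(tmp, a))) -> false; aux = 5; res = 0; [i=2]; res = 0; [j=0]; res = 1; [i=3]; res = -9; [j=0]; res = -8; [i=4]; res = 96; [j=0]; res = 97; [i=5]; res = -1455; [j=0]; res = -1454; [i=6]; res = 26172; [j=0]; res = 26173; [i=7]; res = -549633; [j=0]; res = -549632; val = 0; [i=-2]; val = 0; [i=-1]; val = 0; [i=0]; val = 0; return 549626. eval_b: tmp = 6; aux = -6; ((max(6, b) < (tmp - tmp)) or ((b - b) > min(tmp, a))) -> false; aux = 5; res = 0; [i=2]; res = 0; res = 1; [i=3]; res = -9; res = -8; [i=4]; res = 96; res = 97; [i=5]; res = -1455; res = -1454; [i=6]; res = 26172; res = 26173; [i=7]; res = -549633; res = -549632; val = 0; [i=-2]; val = 0; [i=-1]; val = 0; [i=0]; val = 0; return 549626. Both give 549626.
Checked all 24 inputs in the declared domain: the outputs agree on every one.
verdict: equivalent


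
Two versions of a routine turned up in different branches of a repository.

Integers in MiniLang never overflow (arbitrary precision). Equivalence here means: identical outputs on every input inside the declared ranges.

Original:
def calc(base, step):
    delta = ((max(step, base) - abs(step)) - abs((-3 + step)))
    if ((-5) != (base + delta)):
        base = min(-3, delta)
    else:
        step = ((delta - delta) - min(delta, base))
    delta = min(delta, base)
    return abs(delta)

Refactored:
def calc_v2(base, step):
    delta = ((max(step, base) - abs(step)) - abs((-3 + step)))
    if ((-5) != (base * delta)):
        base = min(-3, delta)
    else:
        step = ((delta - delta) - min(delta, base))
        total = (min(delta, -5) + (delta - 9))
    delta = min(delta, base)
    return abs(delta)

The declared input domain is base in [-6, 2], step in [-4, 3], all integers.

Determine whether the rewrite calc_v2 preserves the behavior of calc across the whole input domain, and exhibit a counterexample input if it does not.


Run the pair on base=-5, step=3.
calc: delta := 0 | ((-5) != (base + delta)): false | step := 5 | delta := -5 | result 5
calc_v2: delta := 0 | ((-5) != (base * delta)): true | base := -3 | delta := -3 | result 3
5 against 3: the behavior changed.
verdict: not equivalent; witness: base=-5, step=3


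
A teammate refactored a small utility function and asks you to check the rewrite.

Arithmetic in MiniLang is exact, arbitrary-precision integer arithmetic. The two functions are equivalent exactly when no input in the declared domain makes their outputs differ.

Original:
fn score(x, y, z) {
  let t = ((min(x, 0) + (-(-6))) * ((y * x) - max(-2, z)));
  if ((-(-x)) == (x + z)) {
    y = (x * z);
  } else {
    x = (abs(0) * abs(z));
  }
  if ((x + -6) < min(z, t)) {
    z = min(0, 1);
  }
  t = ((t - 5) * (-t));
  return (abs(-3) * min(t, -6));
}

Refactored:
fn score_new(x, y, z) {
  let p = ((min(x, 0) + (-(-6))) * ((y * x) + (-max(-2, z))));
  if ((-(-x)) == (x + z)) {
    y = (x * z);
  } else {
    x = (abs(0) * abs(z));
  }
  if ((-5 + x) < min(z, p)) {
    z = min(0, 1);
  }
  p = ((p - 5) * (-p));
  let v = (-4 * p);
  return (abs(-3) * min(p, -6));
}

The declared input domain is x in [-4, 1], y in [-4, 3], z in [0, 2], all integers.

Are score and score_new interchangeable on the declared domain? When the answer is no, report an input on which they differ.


Although `-6` became `-5`, no input in the stated domain can expose it.
One worked example (x=1, y=1, z=2) — score: t=-6, then ((-(-x)) == (x + z)) is false, then x=0, then ((x + -6) < min(z, t)) is false, then t=-66, then returns -198; score_new: p=-6, then ((-(-x)) == (x + z)) is false, then x=0, then ((-5 + x) < min(z, p)) is false, then p=-66, then v=264, then returns -198; agreement on -198.
Checked all 144 inputs in the declared domain: the outputs agree on every one.
verdict: equivalent


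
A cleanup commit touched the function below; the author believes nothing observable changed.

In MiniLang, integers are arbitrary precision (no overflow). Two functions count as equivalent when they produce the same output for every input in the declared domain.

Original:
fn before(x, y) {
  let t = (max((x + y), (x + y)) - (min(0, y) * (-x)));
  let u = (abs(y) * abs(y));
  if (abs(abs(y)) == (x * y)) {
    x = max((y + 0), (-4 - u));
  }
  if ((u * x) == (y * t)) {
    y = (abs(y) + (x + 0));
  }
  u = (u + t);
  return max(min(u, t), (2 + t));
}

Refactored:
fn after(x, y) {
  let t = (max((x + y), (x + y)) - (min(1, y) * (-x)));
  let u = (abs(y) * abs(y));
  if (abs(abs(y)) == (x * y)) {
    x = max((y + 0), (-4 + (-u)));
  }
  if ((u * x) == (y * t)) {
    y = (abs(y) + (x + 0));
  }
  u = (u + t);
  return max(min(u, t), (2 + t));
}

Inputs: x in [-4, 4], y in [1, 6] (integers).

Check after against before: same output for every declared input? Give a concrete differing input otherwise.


Run the pair on x=-4, y=1.
before: t = -3; u = 1; (abs(abs(y)) == (x * y)) -> false; ((u * x) == (y * t)) -> false; u = -2; return -1
after: t = -7; u = 1; (abs(abs(y)) == (x * y)) -> false; ((u * x) == (y * t)) -> false; u = -6; return -5
-1 and -5 differ, so these are not the same function on this domain.
verdict: not equivalent; witness: x=-4, y=1


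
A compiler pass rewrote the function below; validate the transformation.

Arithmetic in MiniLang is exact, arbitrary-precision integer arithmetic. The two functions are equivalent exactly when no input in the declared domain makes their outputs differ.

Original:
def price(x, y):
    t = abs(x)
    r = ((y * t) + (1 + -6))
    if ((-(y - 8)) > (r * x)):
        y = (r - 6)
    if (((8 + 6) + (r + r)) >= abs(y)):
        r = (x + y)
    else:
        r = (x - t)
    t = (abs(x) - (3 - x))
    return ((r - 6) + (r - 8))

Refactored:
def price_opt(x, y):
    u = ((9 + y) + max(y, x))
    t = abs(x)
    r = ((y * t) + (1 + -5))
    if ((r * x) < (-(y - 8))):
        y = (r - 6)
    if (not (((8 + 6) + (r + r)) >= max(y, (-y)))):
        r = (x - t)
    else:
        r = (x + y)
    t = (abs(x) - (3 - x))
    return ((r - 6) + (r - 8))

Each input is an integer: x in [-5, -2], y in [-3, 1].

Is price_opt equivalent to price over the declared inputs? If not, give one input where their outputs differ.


Try x=-5, y=1.
price: t := 5 | r := 0 | ((-(y - 8)) > (r * x)): true | y := -6 | (((8 + 6) + (r + r)) >= abs(y)): true | r := -11 | t := -3 | result -36
price_opt: u := 11 | t := 5 | r := 1 | ((r * x) < (-(y - 8))): true | y := -5 | (not (((8 + 6) + (r + r)) >= max(y, (-y)))): false | r := -10 | t := -3 | result -34
-36 and -34 differ, so these are not the same function on this domain.
verdict: not equivalent; witness: x=-5, y=1


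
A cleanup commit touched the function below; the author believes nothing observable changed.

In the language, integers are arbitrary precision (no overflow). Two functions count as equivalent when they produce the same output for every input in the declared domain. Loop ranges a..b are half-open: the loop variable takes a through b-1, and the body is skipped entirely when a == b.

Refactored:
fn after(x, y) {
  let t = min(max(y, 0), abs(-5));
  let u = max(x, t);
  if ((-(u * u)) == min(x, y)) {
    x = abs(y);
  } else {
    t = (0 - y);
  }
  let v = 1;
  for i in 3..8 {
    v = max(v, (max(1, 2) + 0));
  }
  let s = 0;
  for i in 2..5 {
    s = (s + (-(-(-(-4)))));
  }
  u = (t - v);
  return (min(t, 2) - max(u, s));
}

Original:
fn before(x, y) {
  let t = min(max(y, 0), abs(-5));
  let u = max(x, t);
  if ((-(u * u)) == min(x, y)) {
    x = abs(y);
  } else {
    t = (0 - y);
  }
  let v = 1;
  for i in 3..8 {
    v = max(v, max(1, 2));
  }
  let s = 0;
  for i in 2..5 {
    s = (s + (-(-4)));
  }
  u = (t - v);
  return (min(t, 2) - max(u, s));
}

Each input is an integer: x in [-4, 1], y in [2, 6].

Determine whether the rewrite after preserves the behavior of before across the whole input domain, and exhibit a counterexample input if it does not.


This is a faithful refactor — constant usage differs, and arithmetic usage differs, but the computed results match everywhere.
One worked example (x=-1, y=3) — before: t becomes 3; next u becomes 3; next ((-(u * u)) == min(x, y)) evaluates to false; next t becomes -3; next v becomes 1; next at i=3:; next v becomes 2; next at i=4:; next v becomes 2; next at i=5:; next v becomes 2; next at i=6:; next v becomes 2; next at i=7:; next v becomes 2; next s becomes 0; next at i=2:; next s becomes 4; next at i=3:; next s becomes 8; next at i=4:; next s becomes 12; next u becomes -5; next final value -15; after: t becomes 3; next u becomes 3; next ((-(u * u)) == min(x, y)) evaluates to false; next t becomes -3; next v becomes 1; next at i=3:; next v becomes 2; next at i=4:; next v becomes 2; next at i=5:; next v becomes 2; next at i=6:; next v becomes 2; next at i=7:; next v becomes 2; next s becomes 0; next at i=2:; next s becomes 4; next at i=3:; next s becomes 8; next at i=4:; next s becomes 12; next u becomes -5; next final value -15; agreement on -15.
Checked all 30 inputs in the declared domain: the outputs agree on every one.
verdict: equivalent


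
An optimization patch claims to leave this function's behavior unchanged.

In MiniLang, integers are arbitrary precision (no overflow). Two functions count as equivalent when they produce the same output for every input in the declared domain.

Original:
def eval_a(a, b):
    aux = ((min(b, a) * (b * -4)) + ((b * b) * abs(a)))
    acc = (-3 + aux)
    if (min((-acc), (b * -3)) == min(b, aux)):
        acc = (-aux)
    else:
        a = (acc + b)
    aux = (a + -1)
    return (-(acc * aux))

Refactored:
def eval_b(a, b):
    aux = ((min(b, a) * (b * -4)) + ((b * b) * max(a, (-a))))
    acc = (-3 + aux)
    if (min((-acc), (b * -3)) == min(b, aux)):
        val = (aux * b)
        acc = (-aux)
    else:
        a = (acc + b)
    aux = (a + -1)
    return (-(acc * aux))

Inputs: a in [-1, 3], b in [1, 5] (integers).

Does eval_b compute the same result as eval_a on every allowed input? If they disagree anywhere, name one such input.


Equivalent. Beyond behavior-preserving changes, the revision adds an assignment to `val` whose value nothing reads.
Checked all 25 inputs in the declared domain: the outputs agree on every one.
As a probe, take a=3, b=5: eval_a runs aux := 15 | acc := 12 | (min((-acc), (b * -3)) == min(b, aux)): false | a := 17 | aux := 16 | result -192; eval_b runs aux := 15 | acc := 12 | (min((-acc), (b * -3)) == min(b, aux)): false | a := 17 | aux := 16 | result -192; both end at -192.
verdict: equivalent


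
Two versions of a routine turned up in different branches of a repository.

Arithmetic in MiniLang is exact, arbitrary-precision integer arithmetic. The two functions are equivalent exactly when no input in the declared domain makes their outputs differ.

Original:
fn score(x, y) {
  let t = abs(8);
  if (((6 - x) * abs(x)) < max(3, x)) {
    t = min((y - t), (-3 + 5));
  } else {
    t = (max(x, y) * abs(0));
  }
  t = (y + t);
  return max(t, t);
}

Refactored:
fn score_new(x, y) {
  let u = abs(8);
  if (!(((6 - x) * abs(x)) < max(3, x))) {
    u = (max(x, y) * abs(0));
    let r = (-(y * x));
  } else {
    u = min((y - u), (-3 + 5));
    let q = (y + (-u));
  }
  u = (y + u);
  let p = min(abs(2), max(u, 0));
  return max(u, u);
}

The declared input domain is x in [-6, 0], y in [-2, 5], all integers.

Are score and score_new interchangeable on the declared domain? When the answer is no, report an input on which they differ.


Equivalent — the differences include min/max/abs usage differs; boolean connective usage differs; constant usage differs; statement counts differ; local variable names differ; arithmetic usage differs, yet no declared input distinguishes the two.
Spot check at x=-2, y=0 — score: t=8, then (((6 - x) * abs(x)) < max(3, x)) is false, then t=0, then t=0, then returns 0. score_new: u=8, then (!(((6 - x) * abs(x)) < max(3, x))) is true, then u=0, then r=0, then u=0, then p=0, then returns 0. Both give 0.
Checked all 56 inputs in the declared domain: the outputs agree on every one.
verdict: equivalent


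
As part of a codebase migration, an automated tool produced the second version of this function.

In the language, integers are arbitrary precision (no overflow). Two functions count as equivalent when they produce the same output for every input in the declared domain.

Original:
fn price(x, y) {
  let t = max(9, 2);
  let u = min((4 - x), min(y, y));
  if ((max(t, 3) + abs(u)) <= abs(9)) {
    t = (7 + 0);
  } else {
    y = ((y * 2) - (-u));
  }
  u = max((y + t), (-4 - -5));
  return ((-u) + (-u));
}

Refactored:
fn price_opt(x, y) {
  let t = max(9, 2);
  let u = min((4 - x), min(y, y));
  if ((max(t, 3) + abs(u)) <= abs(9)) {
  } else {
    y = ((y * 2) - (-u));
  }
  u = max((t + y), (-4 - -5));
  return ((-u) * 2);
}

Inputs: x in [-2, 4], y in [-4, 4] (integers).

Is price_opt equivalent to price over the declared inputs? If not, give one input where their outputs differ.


Run the pair on x=-2, y=0.
price: t becomes 9; next u becomes 0; next ((max(t, 3) + abs(u)) <= abs(9)) evaluates to true; next t becomes 7; next u becomes 7; next final value -14
price_opt: t becomes 9; next u becomes 0; next ((max(t, 3) + abs(u)) <= abs(9)) evaluates to true; next u becomes 9; next final value -18
-14 != -18, so the rewrite changes behavior.
verdict: not equivalent; witness: x=-2, y=0
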